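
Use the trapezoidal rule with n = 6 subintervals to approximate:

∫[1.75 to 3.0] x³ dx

f(x) = x³
a = 1.75, b = 3.0, n = 6
h = (b - a)/n = 0.208333

Trapezoidal rule: (h/2)[f(x₀) + 2f(x₁) + 2f(x₂) + ... + f(xₙ)]

x_0 = 1.7500, f(x_0) = 5.359375, coefficient = 1
x_1 = 1.9583, f(x_1) = 7.510344, coefficient = 2
x_2 = 2.1667, f(x_2) = 10.171296, coefficient = 2
x_3 = 2.3750, f(x_3) = 13.396484, coefficient = 2
x_4 = 2.5833, f(x_4) = 17.240162, coefficient = 2
x_5 = 2.7917, f(x_5) = 21.756583, coefficient = 2
x_6 = 3.0000, f(x_6) = 27.000000, coefficient = 1

I ≈ (0.208333/2) × 172.509115 = 17.969699
Exact value: 17.905273
Error: 0.064426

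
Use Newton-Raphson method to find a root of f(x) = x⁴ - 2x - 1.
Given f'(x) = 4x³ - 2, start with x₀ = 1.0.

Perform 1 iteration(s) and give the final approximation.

f(x) = x⁴ - 2x - 1
f'(x) = 4x³ - 2
x₀ = 1.0

Newton-Raphson formula: x_{n+1} = x_n - f(x_n)/f'(x_n)

Iteration 1:
  f(1.000000) = -2.000000
  f'(1.000000) = 2.000000
  x_1 = 1.000000 - (-2.000000)/2.000000 = 2.000000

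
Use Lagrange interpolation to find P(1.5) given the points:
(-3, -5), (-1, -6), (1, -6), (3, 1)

Lagrange interpolation formula:
P(x) = Σ yᵢ × Lᵢ(x)
where Lᵢ(x) = Π_{j≠i} (x - xⱼ)/(xᵢ - xⱼ)

L_0(1.5) = (1.5 - (-1))/(-3 - (-1)) × (1.5 - 1)/(-3 - 1) × (1.5 - 3)/(-3 - 3) = 0.039062
L_1(1.5) = (1.5 - (-3))/(-1 - (-3)) × (1.5 - 1)/(-1 - 1) × (1.5 - 3)/(-1 - 3) = -0.210938
L_2(1.5) = (1.5 - (-3))/(1 - (-3)) × (1.5 - (-1))/(1 - (-1)) × (1.5 - 3)/(1 - 3) = 1.054688
L_3(1.5) = (1.5 - (-3))/(3 - (-3)) × (1.5 - (-1))/(3 - (-1)) × (1.5 - 1)/(3 - 1) = 0.117188

P(1.5) = (-5)×L_0(1.5) + (-6)×L_1(1.5) + (-6)×L_2(1.5) + 1×L_3(1.5)
P(1.5) = -5.140625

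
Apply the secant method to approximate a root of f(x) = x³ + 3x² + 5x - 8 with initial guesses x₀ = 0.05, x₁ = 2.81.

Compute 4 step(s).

f(x) = x³ + 3x² + 5x - 8
x₀ = 0.05, x₁ = 2.81

Secant formula: x_{n+1} = x_n - f(x_n)(x_n - x_{n-1})/(f(x_n) - f(x_{n-1}))

Iteration 1:
  f(0.050000) = -7.742375
  f(2.810000) = 51.926341
  x_2 = 2.810000 - 51.926341×(2.810000 - 0.050000)/(51.926341 - (-7.742375))
       = 0.408127
Iteration 2:
  f(2.810000) = 51.926341
  f(0.408127) = -5.391684
  x_3 = 0.408127 - (-5.391684)×(0.408127 - 2.810000)/(-5.391684 - 51.926341)
       = 0.634062
Iteration 3:
  f(0.408127) = -5.391684
  f(0.634062) = -3.368676
  x_4 = 0.634062 - (-3.368676)×(0.634062 - 0.408127)/(-3.368676 - (-5.391684))
       = 1.010284
Iteration 4:
  f(0.634062) = -3.368676
  f(1.010284) = 1.144614
  x_5 = 1.010284 - 1.144614×(1.010284 - 0.634062)/(1.144614 - (-3.368676))
       = 0.914870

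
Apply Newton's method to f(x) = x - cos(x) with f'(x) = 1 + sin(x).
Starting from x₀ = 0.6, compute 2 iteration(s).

f(x) = x - cos(x)
f'(x) = 1 + sin(x)
x₀ = 0.6

Newton-Raphson formula: x_{n+1} = x_n - f(x_n)/f'(x_n)

Iteration 1:
  f(0.600000) = -0.225336
  f'(0.600000) = 1.564642
  x_1 = 0.600000 - (-0.225336)/1.564642 = 0.744017
Iteration 2:
  f(0.744017) = 0.008264
  f'(0.744017) = 1.677249
  x_2 = 0.744017 - 0.008264/1.677249 = 0.739090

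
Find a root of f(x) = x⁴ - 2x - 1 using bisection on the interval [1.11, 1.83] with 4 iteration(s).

f(x) = x⁴ - 2x - 1
Initial interval: [1.11, 1.83]

Iteration 1:
  c_1 = (1.110000 + 1.830000)/2 = 1.470000
  f(c_1) = f(1.470000) = 0.729489
  f(a) × f(c) < 0, new interval: [1.110000, 1.470000]
Iteration 2:
  c_2 = (1.110000 + 1.470000)/2 = 1.290000
  f(c_2) = f(1.290000) = -0.810771
  f(a) × f(c) ≥ 0, new interval: [1.290000, 1.470000]
Iteration 3:
  c_3 = (1.290000 + 1.470000)/2 = 1.380000
  f(c_3) = f(1.380000) = -0.133261
  f(a) × f(c) ≥ 0, new interval: [1.380000, 1.470000]
Iteration 4:
  c_4 = (1.380000 + 1.470000)/2 = 1.425000
  f(c_4) = f(1.425000) = 0.273438
  f(a) × f(c) < 0, new interval: [1.380000, 1.425000]

After 4 iteration(s), the approximation is c_4 = 1.425000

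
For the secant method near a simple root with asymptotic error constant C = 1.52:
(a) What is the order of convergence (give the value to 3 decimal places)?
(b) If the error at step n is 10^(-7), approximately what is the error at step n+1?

(a) Secant method has superlinear convergence with order φ = (1+√5)/2 ≈ 1.618.
    This means |e_{n+1}| ≈ C|e_n|^1.618.

(b) With |e_n| = 10^(-7) and C = 1.52:
    |e_{n+1}| ≈ 1.52 × (10^(-7))^1.618 = 1.52 × 10^(-11.33)

(a) ≈ 1.618 (golden ratio); (b) |e_{n+1}| ≈ 7.171e-12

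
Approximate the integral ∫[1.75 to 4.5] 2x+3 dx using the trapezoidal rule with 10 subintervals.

f(x) = 2x+3
a = 1.75, b = 4.5, n = 10
h = (b - a)/n = 0.275000

Trapezoidal rule: (h/2)[f(x₀) + 2f(x₁) + 2f(x₂) + ... + f(xₙ)]

x_0 = 1.7500, f(x_0) = 6.500000, coefficient = 1
x_1 = 2.0250, f(x_1) = 7.050000, coefficient = 2
x_2 = 2.3000, f(x_2) = 7.600000, coefficient = 2
x_3 = 2.5750, f(x_3) = 8.150000, coefficient = 2
x_4 = 2.8500, f(x_4) = 8.700000, coefficient = 2
x_5 = 3.1250, f(x_5) = 9.250000, coefficient = 2
x_6 = 3.4000, f(x_6) = 9.800000, coefficient = 2
x_7 = 3.6750, f(x_7) = 10.350000, coefficient = 2
x_8 = 3.9500, f(x_8) = 10.900000, coefficient = 2
x_9 = 4.2250, f(x_9) = 11.450000, coefficient = 2
x_10 = 4.5000, f(x_10) = 12.000000, coefficient = 1

I ≈ (0.275000/2) × 185.000000 = 25.437500
Exact value: 25.437500
Error: 0.000000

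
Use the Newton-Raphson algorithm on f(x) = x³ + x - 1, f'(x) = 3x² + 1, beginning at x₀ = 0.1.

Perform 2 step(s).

f(x) = x³ + x - 1
f'(x) = 3x² + 1
x₀ = 0.1

Newton-Raphson formula: x_{n+1} = x_n - f(x_n)/f'(x_n)

Iteration 1:
  f(0.100000) = -0.899000
  f'(0.100000) = 1.030000
  x_1 = 0.100000 - (-0.899000)/1.030000 = 0.972816
Iteration 2:
  f(0.972816) = 0.893459
  f'(0.972816) = 3.839110
  x_2 = 0.972816 - 0.893459/3.839110 = 0.740090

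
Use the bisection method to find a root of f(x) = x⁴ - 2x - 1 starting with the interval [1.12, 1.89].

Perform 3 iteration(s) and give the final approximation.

f(x) = x⁴ - 2x - 1
Initial interval: [1.12, 1.89]

Iteration 1:
  c_1 = (1.120000 + 1.890000)/2 = 1.505000
  f(c_1) = f(1.505000) = 1.120338
  f(a) × f(c) < 0, new interval: [1.120000, 1.505000]
Iteration 2:
  c_2 = (1.120000 + 1.505000)/2 = 1.312500
  f(c_2) = f(1.312500) = -0.657455
  f(a) × f(c) ≥ 0, new interval: [1.312500, 1.505000]
Iteration 3:
  c_3 = (1.312500 + 1.505000)/2 = 1.408750
  f(c_3) = f(1.408750) = 0.121044
  f(a) × f(c) < 0, new interval: [1.312500, 1.408750]

After 3 iteration(s), the approximation is c_3 = 1.408750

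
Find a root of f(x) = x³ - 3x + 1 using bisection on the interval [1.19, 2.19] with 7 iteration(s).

f(x) = x³ - 3x + 1
Initial interval: [1.19, 2.19]

Iteration 1:
  c_1 = (1.190000 + 2.190000)/2 = 1.690000
  f(c_1) = f(1.690000) = 0.756809
  f(a) × f(c) < 0, new interval: [1.190000, 1.690000]
Iteration 2:
  c_2 = (1.190000 + 1.690000)/2 = 1.440000
  f(c_2) = f(1.440000) = -0.334016
  f(a) × f(c) ≥ 0, new interval: [1.440000, 1.690000]
Iteration 3:
  c_3 = (1.440000 + 1.690000)/2 = 1.565000
  f(c_3) = f(1.565000) = 0.138037
  f(a) × f(c) < 0, new interval: [1.440000, 1.565000]
Iteration 4:
  c_4 = (1.440000 + 1.565000)/2 = 1.502500
  f(c_4) = f(1.502500) = -0.115597
  f(a) × f(c) ≥ 0, new interval: [1.502500, 1.565000]
Iteration 5:
  c_5 = (1.502500 + 1.565000)/2 = 1.533750
  f(c_5) = f(1.533750) = 0.006727
  f(a) × f(c) < 0, new interval: [1.502500, 1.533750]
Iteration 6:
  c_6 = (1.502500 + 1.533750)/2 = 1.518125
  f(c_6) = f(1.518125) = -0.055547
  f(a) × f(c) ≥ 0, new interval: [1.518125, 1.533750]
Iteration 7:
  c_7 = (1.518125 + 1.533750)/2 = 1.525937
  f(c_7) = f(1.525937) = -0.024690
  f(a) × f(c) ≥ 0, new interval: [1.525937, 1.533750]

After 7 iteration(s), the approximation is c_7 = 1.525937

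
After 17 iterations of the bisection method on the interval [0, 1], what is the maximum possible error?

Bisection error bound: |error| ≤ (b-a)/2^n
|error| ≤ (1 - 0)/2^17 = 1/2^17
|error| ≤ 0.0000076294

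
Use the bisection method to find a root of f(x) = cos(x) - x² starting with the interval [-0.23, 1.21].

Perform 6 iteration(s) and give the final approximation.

f(x) = cos(x) - x²
Initial interval: [-0.23, 1.21]

Iteration 1:
  c_1 = (-0.230000 + 1.210000)/2 = 0.490000
  f(c_1) = f(0.490000) = 0.642233
  f(a) × f(c) ≥ 0, new interval: [0.490000, 1.210000]
Iteration 2:
  c_2 = (0.490000 + 1.210000)/2 = 0.850000
  f(c_2) = f(0.850000) = -0.062517
  f(a) × f(c) < 0, new interval: [0.490000, 0.850000]
Iteration 3:
  c_3 = (0.490000 + 0.850000)/2 = 0.670000
  f(c_3) = f(0.670000) = 0.334922
  f(a) × f(c) ≥ 0, new interval: [0.670000, 0.850000]
Iteration 4:
  c_4 = (0.670000 + 0.850000)/2 = 0.760000
  f(c_4) = f(0.760000) = 0.147236
  f(a) × f(c) ≥ 0, new interval: [0.760000, 0.850000]
Iteration 5:
  c_5 = (0.760000 + 0.850000)/2 = 0.805000
  f(c_5) = f(0.805000) = 0.045086
  f(a) × f(c) ≥ 0, new interval: [0.805000, 0.850000]
Iteration 6:
  c_6 = (0.805000 + 0.850000)/2 = 0.827500
  f(c_6) = f(0.827500) = -0.008038
  f(a) × f(c) < 0, new interval: [0.805000, 0.827500]

After 6 iteration(s), the approximation is c_6 = 0.827500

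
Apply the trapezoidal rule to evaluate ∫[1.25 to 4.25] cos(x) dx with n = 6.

f(x) = cos(x)
a = 1.25, b = 4.25, n = 6
h = (b - a)/n = 0.500000

Trapezoidal rule: (h/2)[f(x₀) + 2f(x₁) + 2f(x₂) + ... + f(xₙ)]

x_0 = 1.2500, f(x_0) = 0.315322, coefficient = 1
x_1 = 1.7500, f(x_1) = -0.178246, coefficient = 2
x_2 = 2.2500, f(x_2) = -0.628174, coefficient = 2
x_3 = 2.7500, f(x_3) = -0.924302, coefficient = 2
x_4 = 3.2500, f(x_4) = -0.994130, coefficient = 2
x_5 = 3.7500, f(x_5) = -0.820559, coefficient = 2
x_6 = 4.2500, f(x_6) = -0.446087, coefficient = 1

I ≈ (0.500000/2) × -7.221587 = -1.805397
Exact value: -1.843974
Error: 0.038577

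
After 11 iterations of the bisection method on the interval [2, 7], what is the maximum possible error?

Bisection error bound: |error| ≤ (b-a)/2^n
|error| ≤ (7 - 2)/2^11 = 5/2^11
|error| ≤ 0.0024414062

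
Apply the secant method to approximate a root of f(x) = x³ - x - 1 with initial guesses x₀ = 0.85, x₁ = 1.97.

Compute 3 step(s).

f(x) = x³ - x - 1
x₀ = 0.85, x₁ = 1.97

Secant formula: x_{n+1} = x_n - f(x_n)(x_n - x_{n-1})/(f(x_n) - f(x_{n-1}))

Iteration 1:
  f(0.850000) = -1.235875
  f(1.970000) = 4.675373
  x_2 = 1.970000 - 4.675373×(1.970000 - 0.850000)/(4.675373 - (-1.235875))
       = 1.084160
Iteration 2:
  f(1.970000) = 4.675373
  f(1.084160) = -0.809834
  x_3 = 1.084160 - (-0.809834)×(1.084160 - 1.970000)/(-0.809834 - 4.675373)
       = 1.214945
Iteration 3:
  f(1.084160) = -0.809834
  f(1.214945) = -0.421574
  x_4 = 1.214945 - (-0.421574)×(1.214945 - 1.084160)/(-0.421574 - (-0.809834))
       = 1.356952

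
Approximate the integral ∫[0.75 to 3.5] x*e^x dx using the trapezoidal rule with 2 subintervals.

f(x) = x*e^x
a = 0.75, b = 3.5, n = 2
h = (b - a)/n = 1.375000

Trapezoidal rule: (h/2)[f(x₀) + 2f(x₁) + 2f(x₂) + ... + f(xₙ)]

x_0 = 0.7500, f(x_0) = 1.587750, coefficient = 1
x_1 = 2.1250, f(x_1) = 17.792407, coefficient = 2
x_2 = 3.5000, f(x_2) = 115.904082, coefficient = 1

I ≈ (1.375000/2) × 153.076646 = 105.240194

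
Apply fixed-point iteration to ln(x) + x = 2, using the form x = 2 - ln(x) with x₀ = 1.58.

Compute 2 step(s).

Equation: ln(x) + x = 2
Fixed-point form: x = 2 - ln(x)
x₀ = 1.58

x_1 = g(1.580000) = 1.542575
x_2 = g(1.542575) = 1.566547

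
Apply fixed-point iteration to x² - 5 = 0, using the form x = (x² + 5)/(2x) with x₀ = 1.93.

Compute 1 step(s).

Equation: x² - 5 = 0
Fixed-point form: x = (x² + 5)/(2x)
x₀ = 1.93

x_1 = g(1.930000) = 2.260337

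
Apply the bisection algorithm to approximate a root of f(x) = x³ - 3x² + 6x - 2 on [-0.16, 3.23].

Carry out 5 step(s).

f(x) = x³ - 3x² + 6x - 2
Initial interval: [-0.16, 3.23]

Iteration 1:
  c_1 = (-0.160000 + 3.230000)/2 = 1.535000
  f(c_1) = f(1.535000) = 3.758130
  f(a) × f(c) < 0, new interval: [-0.160000, 1.535000]
Iteration 2:
  c_2 = (-0.160000 + 1.535000)/2 = 0.687500
  f(c_2) = f(0.687500) = 1.031982
  f(a) × f(c) < 0, new interval: [-0.160000, 0.687500]
Iteration 3:
  c_3 = (-0.160000 + 0.687500)/2 = 0.263750
  f(c_3) = f(0.263750) = -0.607845
  f(a) × f(c) ≥ 0, new interval: [0.263750, 0.687500]
Iteration 4:
  c_4 = (0.263750 + 0.687500)/2 = 0.475625
  f(c_4) = f(0.475625) = 0.282688
  f(a) × f(c) < 0, new interval: [0.263750, 0.475625]
Iteration 5:
  c_5 = (0.263750 + 0.475625)/2 = 0.369687
  f(c_5) = f(0.369687) = -0.141357
  f(a) × f(c) ≥ 0, new interval: [0.369687, 0.475625]

After 5 iteration(s), the approximation is c_5 = 0.369687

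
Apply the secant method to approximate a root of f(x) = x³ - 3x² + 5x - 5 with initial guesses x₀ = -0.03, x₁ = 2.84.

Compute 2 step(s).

f(x) = x³ - 3x² + 5x - 5
x₀ = -0.03, x₁ = 2.84

Secant formula: x_{n+1} = x_n - f(x_n)(x_n - x_{n-1})/(f(x_n) - f(x_{n-1}))

Iteration 1:
  f(-0.030000) = -5.152727
  f(2.840000) = 7.909504
  x_2 = 2.840000 - 7.909504×(2.840000 - (-0.030000))/(7.909504 - (-5.152727))
       = 1.102144
Iteration 2:
  f(2.840000) = 7.909504
  f(1.102144) = -1.794646
  x_3 = 1.102144 - (-1.794646)×(1.102144 - 2.840000)/(-1.794646 - 7.909504)
       = 1.423536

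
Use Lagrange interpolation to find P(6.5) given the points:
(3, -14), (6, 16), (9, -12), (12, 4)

Lagrange interpolation formula:
P(x) = Σ yᵢ × Lᵢ(x)
where Lᵢ(x) = Π_{j≠i} (x - xⱼ)/(xᵢ - xⱼ)

L_0(6.5) = (6.5 - 6)/(3 - 6) × (6.5 - 9)/(3 - 9) × (6.5 - 12)/(3 - 12) = -0.042438
L_1(6.5) = (6.5 - 3)/(6 - 3) × (6.5 - 9)/(6 - 9) × (6.5 - 12)/(6 - 12) = 0.891204
L_2(6.5) = (6.5 - 3)/(9 - 3) × (6.5 - 6)/(9 - 6) × (6.5 - 12)/(9 - 12) = 0.178241
L_3(6.5) = (6.5 - 3)/(12 - 3) × (6.5 - 6)/(12 - 6) × (6.5 - 9)/(12 - 9) = -0.027006

P(6.5) = (-14)×L_0(6.5) + 16×L_1(6.5) + (-12)×L_2(6.5) + 4×L_3(6.5)
P(6.5) = 12.606481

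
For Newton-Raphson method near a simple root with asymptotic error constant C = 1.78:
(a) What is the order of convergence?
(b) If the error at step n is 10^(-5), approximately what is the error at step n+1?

(a) Newton-Raphson has quadratic (order 2) convergence near simple roots.
    This means |e_{n+1}| ≈ C|e_n|².

(b) With |e_n| = 10^(-5) and C = 1.78:
    |e_{n+1}| ≈ 1.78 × (10^(-5))² = 1.78 × 10^(-10)

(a) 2 (quadratic); (b) |e_{n+1}| ≈ 1.780e-10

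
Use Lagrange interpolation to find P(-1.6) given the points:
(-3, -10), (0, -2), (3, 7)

Lagrange interpolation formula:
P(x) = Σ yᵢ × Lᵢ(x)
where Lᵢ(x) = Π_{j≠i} (x - xⱼ)/(xᵢ - xⱼ)

L_0(-1.6) = (-1.6 - 0)/(-3 - 0) × (-1.6 - 3)/(-3 - 3) = 0.408889
L_1(-1.6) = (-1.6 - (-3))/(0 - (-3)) × (-1.6 - 3)/(0 - 3) = 0.715556
L_2(-1.6) = (-1.6 - (-3))/(3 - (-3)) × (-1.6 - 0)/(3 - 0) = -0.124444

P(-1.6) = (-10)×L_0(-1.6) + (-2)×L_1(-1.6) + 7×L_2(-1.6)
P(-1.6) = -6.391111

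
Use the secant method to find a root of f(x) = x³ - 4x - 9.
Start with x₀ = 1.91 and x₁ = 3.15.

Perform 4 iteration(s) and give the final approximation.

f(x) = x³ - 4x - 9
x₀ = 1.91, x₁ = 3.15

Secant formula: x_{n+1} = x_n - f(x_n)(x_n - x_{n-1})/(f(x_n) - f(x_{n-1}))

Iteration 1:
  f(1.910000) = -9.672129
  f(3.150000) = 9.655875
  x_2 = 3.150000 - 9.655875×(3.150000 - 1.910000)/(9.655875 - (-9.672129))
       = 2.530521
Iteration 2:
  f(3.150000) = 9.655875
  f(2.530521) = -2.917794
  x_3 = 2.530521 - (-2.917794)×(2.530521 - 3.150000)/(-2.917794 - 9.655875)
       = 2.674275
Iteration 3:
  f(2.530521) = -2.917794
  f(2.674275) = -0.571361
  x_4 = 2.674275 - (-0.571361)×(2.674275 - 2.530521)/(-0.571361 - (-2.917794))
       = 2.709279
Iteration 4:
  f(2.674275) = -0.571361
  f(2.709279) = 0.049521
  x_5 = 2.709279 - 0.049521×(2.709279 - 2.674275)/(0.049521 - (-0.571361))
       = 2.706487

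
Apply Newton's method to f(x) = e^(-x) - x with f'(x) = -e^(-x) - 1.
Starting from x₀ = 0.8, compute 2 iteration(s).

f(x) = e^(-x) - x
f'(x) = -e^(-x) - 1
x₀ = 0.8

Newton-Raphson formula: x_{n+1} = x_n - f(x_n)/f'(x_n)

Iteration 1:
  f(0.800000) = -0.350671
  f'(0.800000) = -1.449329
  x_1 = 0.800000 - (-0.350671)/(-1.449329) = 0.558046
Iteration 2:
  f(0.558046) = 0.014280
  f'(0.558046) = -1.572326
  x_2 = 0.558046 - 0.014280/(-1.572326) = 0.567128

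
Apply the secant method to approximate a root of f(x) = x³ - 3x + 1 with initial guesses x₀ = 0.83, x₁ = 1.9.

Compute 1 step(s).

f(x) = x³ - 3x + 1
x₀ = 0.83, x₁ = 1.9

Secant formula: x_{n+1} = x_n - f(x_n)(x_n - x_{n-1})/(f(x_n) - f(x_{n-1}))

Iteration 1:
  f(0.830000) = -0.918213
  f(1.900000) = 2.159000
  x_2 = 1.900000 - 2.159000×(1.900000 - 0.830000)/(2.159000 - (-0.918213))
       = 1.149278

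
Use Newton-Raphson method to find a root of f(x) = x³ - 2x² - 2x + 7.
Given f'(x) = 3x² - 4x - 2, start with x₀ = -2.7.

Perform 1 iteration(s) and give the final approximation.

f(x) = x³ - 2x² - 2x + 7
f'(x) = 3x² - 4x - 2
x₀ = -2.7

Newton-Raphson formula: x_{n+1} = x_n - f(x_n)/f'(x_n)

Iteration 1:
  f(-2.700000) = -21.863000
  f'(-2.700000) = 30.670000
  x_1 = -2.700000 - (-21.863000)/30.670000 = -1.987154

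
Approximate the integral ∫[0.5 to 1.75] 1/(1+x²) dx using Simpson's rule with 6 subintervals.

f(x) = 1/(1+x²)
a = 0.5, b = 1.75, n = 6
h = (b - a)/n = 0.208333

Simpson's rule: (h/3)[f(x₀) + 4f(x₁) + 2f(x₂) + ... + f(xₙ)]

x_0 = 0.5000, f(x_0) = 0.800000, coefficient = 1
x_1 = 0.7083, f(x_1) = 0.665896, coefficient = 4
x_2 = 0.9167, f(x_2) = 0.543396, coefficient = 2
x_3 = 1.1250, f(x_3) = 0.441379, coefficient = 4
x_4 = 1.3333, f(x_4) = 0.360000, coefficient = 2
x_5 = 1.5417, f(x_5) = 0.296144, coefficient = 4
x_6 = 1.7500, f(x_6) = 0.246154, coefficient = 1

I ≈ (0.208333/3) × 8.466623 = 0.587960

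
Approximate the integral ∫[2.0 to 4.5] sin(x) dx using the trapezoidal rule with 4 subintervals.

f(x) = sin(x)
a = 2.0, b = 4.5, n = 4
h = (b - a)/n = 0.625000

Trapezoidal rule: (h/2)[f(x₀) + 2f(x₁) + 2f(x₂) + ... + f(xₙ)]

x_0 = 2.0000, f(x_0) = 0.909297, coefficient = 1
x_1 = 2.6250, f(x_1) = 0.493920, coefficient = 2
x_2 = 3.2500, f(x_2) = -0.108195, coefficient = 2
x_3 = 3.8750, f(x_3) = -0.669405, coefficient = 2
x_4 = 4.5000, f(x_4) = -0.977530, coefficient = 1

I ≈ (0.625000/2) × -0.635592 = -0.198623
Exact value: -0.205351
Error: 0.006729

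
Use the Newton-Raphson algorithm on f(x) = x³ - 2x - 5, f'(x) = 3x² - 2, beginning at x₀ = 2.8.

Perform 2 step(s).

f(x) = x³ - 2x - 5
f'(x) = 3x² - 2
x₀ = 2.8

Newton-Raphson formula: x_{n+1} = x_n - f(x_n)/f'(x_n)

Iteration 1:
  f(2.800000) = 11.352000
  f'(2.800000) = 21.520000
  x_1 = 2.800000 - 11.352000/21.520000 = 2.272491
Iteration 2:
  f(2.272491) = 2.190647
  f'(2.272491) = 13.492642
  x_2 = 2.272491 - 2.190647/13.492642 = 2.110132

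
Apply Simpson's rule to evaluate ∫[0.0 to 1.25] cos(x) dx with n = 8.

f(x) = cos(x)
a = 0.0, b = 1.25, n = 8
h = (b - a)/n = 0.156250

Simpson's rule: (h/3)[f(x₀) + 4f(x₁) + 2f(x₂) + ... + f(xₙ)]

x_0 = 0.0000, f(x_0) = 1.000000, coefficient = 1
x_1 = 0.1562, f(x_1) = 0.987818, coefficient = 4
x_2 = 0.3125, f(x_2) = 0.951568, coefficient = 2
x_3 = 0.4688, f(x_3) = 0.892134, coefficient = 4
x_4 = 0.6250, f(x_4) = 0.810963, coefficient = 2
x_5 = 0.7812, f(x_5) = 0.710034, coefficient = 4
x_6 = 0.9375, f(x_6) = 0.591805, coefficient = 2
x_7 = 1.0938, f(x_7) = 0.459157, coefficient = 4
x_8 = 1.2500, f(x_8) = 0.315322, coefficient = 1

I ≈ (0.156250/3) × 18.220565 = 0.948988
Exact value: 0.948985
Error: 0.000003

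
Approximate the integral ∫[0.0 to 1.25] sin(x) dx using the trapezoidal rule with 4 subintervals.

f(x) = sin(x)
a = 0.0, b = 1.25, n = 4
h = (b - a)/n = 0.312500

Trapezoidal rule: (h/2)[f(x₀) + 2f(x₁) + 2f(x₂) + ... + f(xₙ)]

x_0 = 0.0000, f(x_0) = 0.000000, coefficient = 1
x_1 = 0.3125, f(x_1) = 0.307439, coefficient = 2
x_2 = 0.6250, f(x_2) = 0.585097, coefficient = 2
x_3 = 0.9375, f(x_3) = 0.806081, coefficient = 2
x_4 = 1.2500, f(x_4) = 0.948985, coefficient = 1

I ≈ (0.312500/2) × 4.346218 = 0.679097
Exact value: 0.684678
Error: 0.005581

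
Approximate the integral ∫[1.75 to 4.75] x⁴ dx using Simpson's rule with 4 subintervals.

f(x) = x⁴
a = 1.75, b = 4.75, n = 4
h = (b - a)/n = 0.750000

Simpson's rule: (h/3)[f(x₀) + 4f(x₁) + 2f(x₂) + ... + f(xₙ)]

x_0 = 1.7500, f(x_0) = 9.378906, coefficient = 1
x_1 = 2.5000, f(x_1) = 39.062500, coefficient = 4
x_2 = 3.2500, f(x_2) = 111.566406, coefficient = 2
x_3 = 4.0000, f(x_3) = 256.000000, coefficient = 4
x_4 = 4.7500, f(x_4) = 509.066406, coefficient = 1

I ≈ (0.750000/3) × 1921.828125 = 480.457031
Exact value: 480.330469
Error: 0.126563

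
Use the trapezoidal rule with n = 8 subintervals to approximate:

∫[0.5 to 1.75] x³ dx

f(x) = x³
a = 0.5, b = 1.75, n = 8
h = (b - a)/n = 0.156250

Trapezoidal rule: (h/2)[f(x₀) + 2f(x₁) + 2f(x₂) + ... + f(xₙ)]

x_0 = 0.5000, f(x_0) = 0.125000, coefficient = 1
x_1 = 0.6562, f(x_1) = 0.282623, coefficient = 2
x_2 = 0.8125, f(x_2) = 0.536377, coefficient = 2
x_3 = 0.9688, f(x_3) = 0.909149, coefficient = 2
x_4 = 1.1250, f(x_4) = 1.423828, coefficient = 2
x_5 = 1.2812, f(x_5) = 2.103302, coefficient = 2
x_6 = 1.4375, f(x_6) = 2.970459, coefficient = 2
x_7 = 1.5938, f(x_7) = 4.048187, coefficient = 2
x_8 = 1.7500, f(x_8) = 5.359375, coefficient = 1

I ≈ (0.156250/2) × 30.032227 = 2.346268
Exact value: 2.329102
Error: 0.017166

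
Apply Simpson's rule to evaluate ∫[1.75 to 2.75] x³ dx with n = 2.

f(x) = x³
a = 1.75, b = 2.75, n = 2
h = (b - a)/n = 0.500000

Simpson's rule: (h/3)[f(x₀) + 4f(x₁) + 2f(x₂) + ... + f(xₙ)]

x_0 = 1.7500, f(x_0) = 5.359375, coefficient = 1
x_1 = 2.2500, f(x_1) = 11.390625, coefficient = 4
x_2 = 2.7500, f(x_2) = 20.796875, coefficient = 1

I ≈ (0.500000/3) × 71.718750 = 11.953125
Exact value: 11.953125
Error: 0.000000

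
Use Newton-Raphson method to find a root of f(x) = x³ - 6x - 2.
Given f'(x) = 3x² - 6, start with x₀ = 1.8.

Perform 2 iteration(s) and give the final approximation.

f(x) = x³ - 6x - 2
f'(x) = 3x² - 6
x₀ = 1.8

Newton-Raphson formula: x_{n+1} = x_n - f(x_n)/f'(x_n)

Iteration 1:
  f(1.800000) = -6.968000
  f'(1.800000) = 3.720000
  x_1 = 1.800000 - (-6.968000)/3.720000 = 3.673118
Iteration 2:
  f(3.673118) = 25.518260
  f'(3.673118) = 34.475394
  x_2 = 3.673118 - 25.518260/34.475394 = 2.932931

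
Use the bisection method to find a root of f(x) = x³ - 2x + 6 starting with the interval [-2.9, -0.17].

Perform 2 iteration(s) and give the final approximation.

f(x) = x³ - 2x + 6
Initial interval: [-2.9, -0.17]

Iteration 1:
  c_1 = (-2.900000 + (-0.170000))/2 = -1.535000
  f(c_1) = f(-1.535000) = 5.453195
  f(a) × f(c) < 0, new interval: [-2.900000, -1.535000]
Iteration 2:
  c_2 = (-2.900000 + (-1.535000))/2 = -2.217500
  f(c_2) = f(-2.217500) = -0.469127
  f(a) × f(c) ≥ 0, new interval: [-2.217500, -1.535000]

After 2 iteration(s), the approximation is c_2 = -2.217500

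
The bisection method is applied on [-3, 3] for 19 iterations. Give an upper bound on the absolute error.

Bisection error bound: |error| ≤ (b-a)/2^n
|error| ≤ (3 - (-3))/2^19 = 6/2^19
|error| ≤ 0.0000114441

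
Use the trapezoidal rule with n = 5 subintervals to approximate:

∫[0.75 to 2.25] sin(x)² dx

f(x) = sin(x)²
a = 0.75, b = 2.25, n = 5
h = (b - a)/n = 0.300000

Trapezoidal rule: (h/2)[f(x₀) + 2f(x₁) + 2f(x₂) + ... + f(xₙ)]

x_0 = 0.7500, f(x_0) = 0.464631, coefficient = 1
x_1 = 1.0500, f(x_1) = 0.752423, coefficient = 2
x_2 = 1.3500, f(x_2) = 0.952036, coefficient = 2
x_3 = 1.6500, f(x_3) = 0.993740, coefficient = 2
x_4 = 1.9500, f(x_4) = 0.862966, coefficient = 2
x_5 = 2.2500, f(x_5) = 0.605398, coefficient = 1

I ≈ (0.300000/2) × 8.192360 = 1.228854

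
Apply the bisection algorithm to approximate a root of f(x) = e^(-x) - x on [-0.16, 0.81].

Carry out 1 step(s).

f(x) = e^(-x) - x
Initial interval: [-0.16, 0.81]

Iteration 1:
  c_1 = (-0.160000 + 0.810000)/2 = 0.325000
  f(c_1) = f(0.325000) = 0.397527
  f(a) × f(c) ≥ 0, new interval: [0.325000, 0.810000]

After 1 iteration(s), the approximation is c_1 = 0.325000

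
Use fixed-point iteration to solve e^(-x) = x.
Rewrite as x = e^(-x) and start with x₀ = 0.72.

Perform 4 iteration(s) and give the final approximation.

Equation: e^(-x) = x
Fixed-point form: x = e^(-x)
x₀ = 0.72

x_1 = g(0.720000) = 0.486752
x_2 = g(0.486752) = 0.614619
x_3 = g(0.614619) = 0.540847
x_4 = g(0.540847) = 0.582255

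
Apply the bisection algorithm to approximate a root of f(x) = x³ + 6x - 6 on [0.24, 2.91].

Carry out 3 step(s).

f(x) = x³ + 6x - 6
Initial interval: [0.24, 2.91]

Iteration 1:
  c_1 = (0.240000 + 2.910000)/2 = 1.575000
  f(c_1) = f(1.575000) = 7.356984
  f(a) × f(c) < 0, new interval: [0.240000, 1.575000]
Iteration 2:
  c_2 = (0.240000 + 1.575000)/2 = 0.907500
  f(c_2) = f(0.907500) = 0.192377
  f(a) × f(c) < 0, new interval: [0.240000, 0.907500]
Iteration 3:
  c_3 = (0.240000 + 0.907500)/2 = 0.573750
  f(c_3) = f(0.573750) = -2.368628
  f(a) × f(c) ≥ 0, new interval: [0.573750, 0.907500]

After 3 iteration(s), the approximation is c_3 = 0.573750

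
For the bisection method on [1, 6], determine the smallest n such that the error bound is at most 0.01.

We need (b-a)/2^n ≤ 0.01
(6 - 1)/2^n ≤ 0.01
5/2^n ≤ 0.01
2^n ≥ 500
n ≥ log₂(500) = 8.97
n ≥ 9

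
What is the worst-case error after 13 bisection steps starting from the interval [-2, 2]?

Bisection error bound: |error| ≤ (b-a)/2^n
|error| ≤ (2 - (-2))/2^13 = 4/2^13
|error| ≤ 0.0004882812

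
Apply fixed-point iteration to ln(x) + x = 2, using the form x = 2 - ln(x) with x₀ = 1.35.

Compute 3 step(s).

Equation: ln(x) + x = 2
Fixed-point form: x = 2 - ln(x)
x₀ = 1.35

x_1 = g(1.350000) = 1.699895
x_2 = g(1.699895) = 1.469433
x_3 = g(1.469433) = 1.615123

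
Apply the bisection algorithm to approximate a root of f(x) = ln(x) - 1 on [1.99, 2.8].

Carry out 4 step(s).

f(x) = ln(x) - 1
Initial interval: [1.99, 2.8]

Iteration 1:
  c_1 = (1.990000 + 2.800000)/2 = 2.395000
  f(c_1) = f(2.395000) = -0.126617
  f(a) × f(c) ≥ 0, new interval: [2.395000, 2.800000]
Iteration 2:
  c_2 = (2.395000 + 2.800000)/2 = 2.597500
  f(c_2) = f(2.597500) = -0.045451
  f(a) × f(c) ≥ 0, new interval: [2.597500, 2.800000]
Iteration 3:
  c_3 = (2.597500 + 2.800000)/2 = 2.698750
  f(c_3) = f(2.698750) = -0.007211
  f(a) × f(c) ≥ 0, new interval: [2.698750, 2.800000]
Iteration 4:
  c_4 = (2.698750 + 2.800000)/2 = 2.749375
  f(c_4) = f(2.749375) = 0.011374
  f(a) × f(c) < 0, new interval: [2.698750, 2.749375]

After 4 iteration(s), the approximation is c_4 = 2.749375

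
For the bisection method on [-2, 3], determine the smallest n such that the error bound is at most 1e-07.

We need (b-a)/2^n ≤ 1e-07
(3 - (-2))/2^n ≤ 1e-07
5/2^n ≤ 1e-07
2^n ≥ 50000000
n ≥ log₂(50000000) = 25.58
n ≥ 26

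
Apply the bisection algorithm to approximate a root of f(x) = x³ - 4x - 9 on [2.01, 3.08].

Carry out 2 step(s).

f(x) = x³ - 4x - 9
Initial interval: [2.01, 3.08]

Iteration 1:
  c_1 = (2.010000 + 3.080000)/2 = 2.545000
  f(c_1) = f(2.545000) = -2.695971
  f(a) × f(c) ≥ 0, new interval: [2.545000, 3.080000]
Iteration 2:
  c_2 = (2.545000 + 3.080000)/2 = 2.812500
  f(c_2) = f(2.812500) = 1.997314
  f(a) × f(c) < 0, new interval: [2.545000, 2.812500]

After 2 iteration(s), the approximation is c_2 = 2.812500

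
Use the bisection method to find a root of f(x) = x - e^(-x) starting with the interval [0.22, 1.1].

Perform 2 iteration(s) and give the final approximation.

f(x) = x - e^(-x)
Initial interval: [0.22, 1.1]

Iteration 1:
  c_1 = (0.220000 + 1.100000)/2 = 0.660000
  f(c_1) = f(0.660000) = 0.143149
  f(a) × f(c) < 0, new interval: [0.220000, 0.660000]
Iteration 2:
  c_2 = (0.220000 + 0.660000)/2 = 0.440000
  f(c_2) = f(0.440000) = -0.204036
  f(a) × f(c) ≥ 0, new interval: [0.440000, 0.660000]

After 2 iteration(s), the approximation is c_2 = 0.440000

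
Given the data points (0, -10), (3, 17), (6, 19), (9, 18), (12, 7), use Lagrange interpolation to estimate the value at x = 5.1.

Lagrange interpolation formula:
P(x) = Σ yᵢ × Lᵢ(x)
where Lᵢ(x) = Π_{j≠i} (x - xⱼ)/(xᵢ - xⱼ)

L_0(5.1) = (5.1 - 3)/(0 - 3) × (5.1 - 6)/(0 - 6) × (5.1 - 9)/(0 - 9) × (5.1 - 12)/(0 - 12) = -0.026163
L_1(5.1) = (5.1 - 0)/(3 - 0) × (5.1 - 6)/(3 - 6) × (5.1 - 9)/(3 - 9) × (5.1 - 12)/(3 - 12) = 0.254150
L_2(5.1) = (5.1 - 0)/(6 - 0) × (5.1 - 3)/(6 - 3) × (5.1 - 9)/(6 - 9) × (5.1 - 12)/(6 - 12) = 0.889525
L_3(5.1) = (5.1 - 0)/(9 - 0) × (5.1 - 3)/(9 - 3) × (5.1 - 6)/(9 - 6) × (5.1 - 12)/(9 - 12) = -0.136850
L_4(5.1) = (5.1 - 0)/(12 - 0) × (5.1 - 3)/(12 - 3) × (5.1 - 6)/(12 - 6) × (5.1 - 9)/(12 - 9) = 0.019338

P(5.1) = (-10)×L_0(5.1) + 17×L_1(5.1) + 19×L_2(5.1) + 18×L_3(5.1) + 7×L_4(5.1)
P(5.1) = 19.155213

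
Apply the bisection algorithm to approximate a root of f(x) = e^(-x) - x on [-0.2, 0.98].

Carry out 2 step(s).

f(x) = e^(-x) - x
Initial interval: [-0.2, 0.98]

Iteration 1:
  c_1 = (-0.200000 + 0.980000)/2 = 0.390000
  f(c_1) = f(0.390000) = 0.287057
  f(a) × f(c) ≥ 0, new interval: [0.390000, 0.980000]
Iteration 2:
  c_2 = (0.390000 + 0.980000)/2 = 0.685000
  f(c_2) = f(0.685000) = -0.180910
  f(a) × f(c) < 0, new interval: [0.390000, 0.685000]

After 2 iteration(s), the approximation is c_2 = 0.685000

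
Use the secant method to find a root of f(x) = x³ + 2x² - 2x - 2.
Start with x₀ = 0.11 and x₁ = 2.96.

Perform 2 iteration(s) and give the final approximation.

f(x) = x³ + 2x² - 2x - 2
x₀ = 0.11, x₁ = 2.96

Secant formula: x_{n+1} = x_n - f(x_n)(x_n - x_{n-1})/(f(x_n) - f(x_{n-1}))

Iteration 1:
  f(0.110000) = -2.194469
  f(2.960000) = 35.537536
  x_2 = 2.960000 - 35.537536×(2.960000 - 0.110000)/(35.537536 - (-2.194469))
       = 0.275754
Iteration 2:
  f(2.960000) = 35.537536
  f(0.275754) = -2.378459
  x_3 = 0.275754 - (-2.378459)×(0.275754 - 2.960000)/(-2.378459 - 35.537536)
       = 0.444136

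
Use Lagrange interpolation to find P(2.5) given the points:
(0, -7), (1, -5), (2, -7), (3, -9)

Lagrange interpolation formula:
P(x) = Σ yᵢ × Lᵢ(x)
where Lᵢ(x) = Π_{j≠i} (x - xⱼ)/(xᵢ - xⱼ)

L_0(2.5) = (2.5 - 1)/(0 - 1) × (2.5 - 2)/(0 - 2) × (2.5 - 3)/(0 - 3) = 0.062500
L_1(2.5) = (2.5 - 0)/(1 - 0) × (2.5 - 2)/(1 - 2) × (2.5 - 3)/(1 - 3) = -0.312500
L_2(2.5) = (2.5 - 0)/(2 - 0) × (2.5 - 1)/(2 - 1) × (2.5 - 3)/(2 - 3) = 0.937500
L_3(2.5) = (2.5 - 0)/(3 - 0) × (2.5 - 1)/(3 - 1) × (2.5 - 2)/(3 - 2) = 0.312500

P(2.5) = (-7)×L_0(2.5) + (-5)×L_1(2.5) + (-7)×L_2(2.5) + (-9)×L_3(2.5)
P(2.5) = -8.250000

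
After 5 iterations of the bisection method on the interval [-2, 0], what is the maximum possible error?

Bisection error bound: |error| ≤ (b-a)/2^n
|error| ≤ (0 - (-2))/2^5 = 2/2^5
|error| ≤ 0.0625000000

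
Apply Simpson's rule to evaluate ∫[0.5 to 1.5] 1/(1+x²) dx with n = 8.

f(x) = 1/(1+x²)
a = 0.5, b = 1.5, n = 8
h = (b - a)/n = 0.125000

Simpson's rule: (h/3)[f(x₀) + 4f(x₁) + 2f(x₂) + ... + f(xₙ)]

x_0 = 0.5000, f(x_0) = 0.800000, coefficient = 1
x_1 = 0.6250, f(x_1) = 0.719101, coefficient = 4
x_2 = 0.7500, f(x_2) = 0.640000, coefficient = 2
x_3 = 0.8750, f(x_3) = 0.566372, coefficient = 4
x_4 = 1.0000, f(x_4) = 0.500000, coefficient = 2
x_5 = 1.1250, f(x_5) = 0.441379, coefficient = 4
x_6 = 1.2500, f(x_6) = 0.390244, coefficient = 2
x_7 = 1.3750, f(x_7) = 0.345946, coefficient = 4
x_8 = 1.5000, f(x_8) = 0.307692, coefficient = 1

I ≈ (0.125000/3) × 12.459372 = 0.519141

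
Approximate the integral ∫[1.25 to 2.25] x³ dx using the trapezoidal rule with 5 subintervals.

f(x) = x³
a = 1.25, b = 2.25, n = 5
h = (b - a)/n = 0.200000

Trapezoidal rule: (h/2)[f(x₀) + 2f(x₁) + 2f(x₂) + ... + f(xₙ)]

x_0 = 1.2500, f(x_0) = 1.953125, coefficient = 1
x_1 = 1.4500, f(x_1) = 3.048625, coefficient = 2
x_2 = 1.6500, f(x_2) = 4.492125, coefficient = 2
x_3 = 1.8500, f(x_3) = 6.331625, coefficient = 2
x_4 = 2.0500, f(x_4) = 8.615125, coefficient = 2
x_5 = 2.2500, f(x_5) = 11.390625, coefficient = 1

I ≈ (0.200000/2) × 58.318750 = 5.831875
Exact value: 5.796875
Error: 0.035000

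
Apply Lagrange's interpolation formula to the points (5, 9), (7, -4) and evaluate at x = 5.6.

Lagrange interpolation formula:
P(x) = Σ yᵢ × Lᵢ(x)
where Lᵢ(x) = Π_{j≠i} (x - xⱼ)/(xᵢ - xⱼ)

L_0(5.6) = (5.6 - 7)/(5 - 7) = 0.700000
L_1(5.6) = (5.6 - 5)/(7 - 5) = 0.300000

P(5.6) = 9×L_0(5.6) + (-4)×L_1(5.6)
P(5.6) = 5.100000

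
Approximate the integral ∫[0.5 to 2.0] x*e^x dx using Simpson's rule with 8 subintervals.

f(x) = x*e^x
a = 0.5, b = 2.0, n = 8
h = (b - a)/n = 0.187500

Simpson's rule: (h/3)[f(x₀) + 4f(x₁) + 2f(x₂) + ... + f(xₙ)]

x_0 = 0.5000, f(x_0) = 0.824361, coefficient = 1
x_1 = 0.6875, f(x_1) = 1.367257, coefficient = 4
x_2 = 0.8750, f(x_2) = 2.099016, coefficient = 2
x_3 = 1.0625, f(x_3) = 3.074446, coefficient = 4
x_4 = 1.2500, f(x_4) = 4.362929, coefficient = 2
x_5 = 1.4375, f(x_5) = 6.052101, coefficient = 4
x_6 = 1.6250, f(x_6) = 8.252431, coefficient = 2
x_7 = 1.8125, f(x_7) = 11.102909, coefficient = 4
x_8 = 2.0000, f(x_8) = 14.778112, coefficient = 1

I ≈ (0.187500/3) × 131.418073 = 8.213630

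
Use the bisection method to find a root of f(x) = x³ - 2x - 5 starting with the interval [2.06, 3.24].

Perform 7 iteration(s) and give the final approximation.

f(x) = x³ - 2x - 5
Initial interval: [2.06, 3.24]

Iteration 1:
  c_1 = (2.060000 + 3.240000)/2 = 2.650000
  f(c_1) = f(2.650000) = 8.309625
  f(a) × f(c) < 0, new interval: [2.060000, 2.650000]
Iteration 2:
  c_2 = (2.060000 + 2.650000)/2 = 2.355000
  f(c_2) = f(2.355000) = 3.350889
  f(a) × f(c) < 0, new interval: [2.060000, 2.355000]
Iteration 3:
  c_3 = (2.060000 + 2.355000)/2 = 2.207500
  f(c_3) = f(2.207500) = 1.342272
  f(a) × f(c) < 0, new interval: [2.060000, 2.207500]
Iteration 4:
  c_4 = (2.060000 + 2.207500)/2 = 2.133750
  f(c_4) = f(2.133750) = 0.447227
  f(a) × f(c) < 0, new interval: [2.060000, 2.133750]
Iteration 5:
  c_5 = (2.060000 + 2.133750)/2 = 2.096875
  f(c_5) = f(2.096875) = 0.025968
  f(a) × f(c) < 0, new interval: [2.060000, 2.096875]
Iteration 6:
  c_6 = (2.060000 + 2.096875)/2 = 2.078437
  f(c_6) = f(2.078437) = -0.178228
  f(a) × f(c) ≥ 0, new interval: [2.078437, 2.096875]
Iteration 7:
  c_7 = (2.078437 + 2.096875)/2 = 2.087656
  f(c_7) = f(2.087656) = -0.076662
  f(a) × f(c) ≥ 0, new interval: [2.087656, 2.096875]

After 7 iteration(s), the approximation is c_7 = 2.087656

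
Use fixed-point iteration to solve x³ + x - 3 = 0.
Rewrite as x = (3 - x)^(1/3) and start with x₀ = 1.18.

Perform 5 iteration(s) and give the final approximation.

Equation: x³ + x - 3 = 0
Fixed-point form: x = (3 - x)^(1/3)
x₀ = 1.18

x_1 = g(1.180000) = 1.220929
x_2 = g(1.220929) = 1.211707
x_3 = g(1.211707) = 1.213797
x_4 = g(1.213797) = 1.213324
x_5 = g(1.213324) = 1.213431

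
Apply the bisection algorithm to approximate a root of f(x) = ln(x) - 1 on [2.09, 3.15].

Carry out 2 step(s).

f(x) = ln(x) - 1
Initial interval: [2.09, 3.15]

Iteration 1:
  c_1 = (2.090000 + 3.150000)/2 = 2.620000
  f(c_1) = f(2.620000) = -0.036826
  f(a) × f(c) ≥ 0, new interval: [2.620000, 3.150000]
Iteration 2:
  c_2 = (2.620000 + 3.150000)/2 = 2.885000
  f(c_2) = f(2.885000) = 0.059525
  f(a) × f(c) < 0, new interval: [2.620000, 2.885000]

After 2 iteration(s), the approximation is c_2 = 2.885000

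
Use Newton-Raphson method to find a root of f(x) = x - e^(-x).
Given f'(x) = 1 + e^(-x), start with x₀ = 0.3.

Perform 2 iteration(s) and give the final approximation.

f(x) = x - e^(-x)
f'(x) = 1 + e^(-x)
x₀ = 0.3

Newton-Raphson formula: x_{n+1} = x_n - f(x_n)/f'(x_n)

Iteration 1:
  f(0.300000) = -0.440818
  f'(0.300000) = 1.740818
  x_1 = 0.300000 - (-0.440818)/1.740818 = 0.553225
Iteration 2:
  f(0.553225) = -0.021868
  f'(0.553225) = 1.575092
  x_2 = 0.553225 - (-0.021868)/1.575092 = 0.567108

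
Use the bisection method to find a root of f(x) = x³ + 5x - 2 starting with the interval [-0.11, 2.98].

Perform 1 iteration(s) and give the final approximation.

f(x) = x³ + 5x - 2
Initial interval: [-0.11, 2.98]

Iteration 1:
  c_1 = (-0.110000 + 2.980000)/2 = 1.435000
  f(c_1) = f(1.435000) = 8.129988
  f(a) × f(c) < 0, new interval: [-0.110000, 1.435000]

After 1 iteration(s), the approximation is c_1 = 1.435000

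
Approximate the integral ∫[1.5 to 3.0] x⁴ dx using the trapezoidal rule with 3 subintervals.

f(x) = x⁴
a = 1.5, b = 3.0, n = 3
h = (b - a)/n = 0.500000

Trapezoidal rule: (h/2)[f(x₀) + 2f(x₁) + 2f(x₂) + ... + f(xₙ)]

x_0 = 1.5000, f(x_0) = 5.062500, coefficient = 1
x_1 = 2.0000, f(x_1) = 16.000000, coefficient = 2
x_2 = 2.5000, f(x_2) = 39.062500, coefficient = 2
x_3 = 3.0000, f(x_3) = 81.000000, coefficient = 1

I ≈ (0.500000/2) × 196.187500 = 49.046875
Exact value: 47.081250
Error: 1.965625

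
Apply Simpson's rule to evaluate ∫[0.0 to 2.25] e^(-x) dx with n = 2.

f(x) = e^(-x)
a = 0.0, b = 2.25, n = 2
h = (b - a)/n = 1.125000

Simpson's rule: (h/3)[f(x₀) + 4f(x₁) + 2f(x₂) + ... + f(xₙ)]

x_0 = 0.0000, f(x_0) = 1.000000, coefficient = 1
x_1 = 1.1250, f(x_1) = 0.324652, coefficient = 4
x_2 = 2.2500, f(x_2) = 0.105399, coefficient = 1

I ≈ (1.125000/3) × 2.404009 = 0.901503
Exact value: 0.894601
Error: 0.006903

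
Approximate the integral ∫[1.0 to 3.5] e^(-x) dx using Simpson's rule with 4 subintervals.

f(x) = e^(-x)
a = 1.0, b = 3.5, n = 4
h = (b - a)/n = 0.625000

Simpson's rule: (h/3)[f(x₀) + 4f(x₁) + 2f(x₂) + ... + f(xₙ)]

x_0 = 1.0000, f(x_0) = 0.367879, coefficient = 1
x_1 = 1.6250, f(x_1) = 0.196912, coefficient = 4
x_2 = 2.2500, f(x_2) = 0.105399, coefficient = 2
x_3 = 2.8750, f(x_3) = 0.056416, coefficient = 4
x_4 = 3.5000, f(x_4) = 0.030197, coefficient = 1

I ≈ (0.625000/3) × 1.622187 = 0.337956
Exact value: 0.337682
Error: 0.000273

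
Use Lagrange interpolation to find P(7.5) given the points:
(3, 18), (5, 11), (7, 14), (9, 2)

Lagrange interpolation formula:
P(x) = Σ yᵢ × Lᵢ(x)
where Lᵢ(x) = Π_{j≠i} (x - xⱼ)/(xᵢ - xⱼ)

L_0(7.5) = (7.5 - 5)/(3 - 5) × (7.5 - 7)/(3 - 7) × (7.5 - 9)/(3 - 9) = 0.039062
L_1(7.5) = (7.5 - 3)/(5 - 3) × (7.5 - 7)/(5 - 7) × (7.5 - 9)/(5 - 9) = -0.210938
L_2(7.5) = (7.5 - 3)/(7 - 3) × (7.5 - 5)/(7 - 5) × (7.5 - 9)/(7 - 9) = 1.054688
L_3(7.5) = (7.5 - 3)/(9 - 3) × (7.5 - 5)/(9 - 5) × (7.5 - 7)/(9 - 7) = 0.117188

P(7.5) = 18×L_0(7.5) + 11×L_1(7.5) + 14×L_2(7.5) + 2×L_3(7.5)
P(7.5) = 13.382812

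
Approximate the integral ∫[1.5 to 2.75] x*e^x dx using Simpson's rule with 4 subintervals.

f(x) = x*e^x
a = 1.5, b = 2.75, n = 4
h = (b - a)/n = 0.312500

Simpson's rule: (h/3)[f(x₀) + 4f(x₁) + 2f(x₂) + ... + f(xₙ)]

x_0 = 1.5000, f(x_0) = 6.722534, coefficient = 1
x_1 = 1.8125, f(x_1) = 11.102909, coefficient = 4
x_2 = 2.1250, f(x_2) = 17.792407, coefficient = 2
x_3 = 2.4375, f(x_3) = 27.895710, coefficient = 4
x_4 = 2.7500, f(x_4) = 43.017238, coefficient = 1

I ≈ (0.312500/3) × 241.319061 = 25.137402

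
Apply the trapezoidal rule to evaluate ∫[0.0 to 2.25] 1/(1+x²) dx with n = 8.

f(x) = 1/(1+x²)
a = 0.0, b = 2.25, n = 8
h = (b - a)/n = 0.281250

Trapezoidal rule: (h/2)[f(x₀) + 2f(x₁) + 2f(x₂) + ... + f(xₙ)]

x_0 = 0.0000, f(x_0) = 1.000000, coefficient = 1
x_1 = 0.2812, f(x_1) = 0.926697, coefficient = 2
x_2 = 0.5625, f(x_2) = 0.759644, coefficient = 2
x_3 = 0.8438, f(x_3) = 0.584141, coefficient = 2
x_4 = 1.1250, f(x_4) = 0.441379, coefficient = 2
x_5 = 1.4062, f(x_5) = 0.335848, coefficient = 2
x_6 = 1.6875, f(x_6) = 0.259898, coefficient = 2
x_7 = 1.9688, f(x_7) = 0.205087, coefficient = 2
x_8 = 2.2500, f(x_8) = 0.164948, coefficient = 1

I ≈ (0.281250/2) × 8.190338 = 1.151766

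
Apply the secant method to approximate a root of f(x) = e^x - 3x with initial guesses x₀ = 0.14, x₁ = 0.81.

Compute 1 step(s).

f(x) = e^x - 3x
x₀ = 0.14, x₁ = 0.81

Secant formula: x_{n+1} = x_n - f(x_n)(x_n - x_{n-1})/(f(x_n) - f(x_{n-1}))

Iteration 1:
  f(0.140000) = 0.730274
  f(0.810000) = -0.182092
  x_2 = 0.810000 - (-0.182092)×(0.810000 - 0.140000)/(-0.182092 - 0.730274)
       = 0.676280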